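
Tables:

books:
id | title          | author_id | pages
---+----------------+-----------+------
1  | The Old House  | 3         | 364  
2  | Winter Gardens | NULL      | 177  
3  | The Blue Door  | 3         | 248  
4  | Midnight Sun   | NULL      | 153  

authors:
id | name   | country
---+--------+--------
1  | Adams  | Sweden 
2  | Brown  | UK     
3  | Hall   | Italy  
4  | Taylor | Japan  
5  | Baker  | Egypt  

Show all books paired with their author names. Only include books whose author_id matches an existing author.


INNER JOIN keeps only books rows whose author_id matches an id in authors. Walk through each book:
  - book 1 (The Old House): author_id=3 -> matches Hall
  - book 2 (Winter Gardens): author_id=NULL, no match -> dropped
  - book 3 (The Blue Door): author_id=3 -> matches Hall
  - book 4 (Midnight Sun): author_id=NULL, no match -> dropped
So 2 of 4 rows are dropped.

SQL:
SELECT a.title, b.name AS author
FROM books a
INNER JOIN authors b ON a.author_id = b.id

Result:
title         | author
--------------+-------
The Old House | Hall  
The Blue Door | Hall  


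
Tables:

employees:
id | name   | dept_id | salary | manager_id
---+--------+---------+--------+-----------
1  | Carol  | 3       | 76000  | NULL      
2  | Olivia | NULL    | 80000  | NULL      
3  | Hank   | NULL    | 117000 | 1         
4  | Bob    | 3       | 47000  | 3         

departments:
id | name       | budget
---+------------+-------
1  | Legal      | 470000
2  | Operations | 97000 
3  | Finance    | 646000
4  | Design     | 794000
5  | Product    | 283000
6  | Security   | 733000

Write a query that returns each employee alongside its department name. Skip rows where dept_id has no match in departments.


INNER JOIN keeps only employees rows whose dept_id matches an id in departments. Walk through each employee:
  - employee 1 (Carol): dept_id=3 -> matches Finance
  - employee 2 (Olivia): dept_id=NULL, no match -> dropped
  - employee 3 (Hank): dept_id=NULL, no match -> dropped
  - employee 4 (Bob): dept_id=3 -> matches Finance
So 2 of 4 rows are dropped.

SQL:
SELECT a.name, b.name AS department
FROM employees a
INNER JOIN departments b ON a.dept_id = b.id

Result:
name  | department
------+-----------
Carol | Finance   
Bob   | Finance   


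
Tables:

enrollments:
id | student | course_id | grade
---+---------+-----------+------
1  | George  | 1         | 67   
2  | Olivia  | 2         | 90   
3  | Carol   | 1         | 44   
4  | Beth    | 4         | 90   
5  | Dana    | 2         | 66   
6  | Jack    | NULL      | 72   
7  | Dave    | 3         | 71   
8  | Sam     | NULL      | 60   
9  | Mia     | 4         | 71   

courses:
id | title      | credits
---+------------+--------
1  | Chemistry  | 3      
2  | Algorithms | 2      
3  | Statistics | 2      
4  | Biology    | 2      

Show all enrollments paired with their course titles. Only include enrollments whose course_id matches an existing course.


INNER JOIN keeps only enrollments rows whose course_id matches an id in courses. Walk through each enrollment:
  - enrollment 1 (George): course_id=1 -> matches Chemistry
  - enrollment 2 (Olivia): course_id=2 -> matches Algorithms
  - enrollment 3 (Carol): course_id=1 -> matches Chemistry
  - enrollment 4 (Beth): course_id=4 -> matches Biology
  - enrollment 5 (Dana): course_id=2 -> matches Algorithms
  - enrollment 6 (Jack): course_id=NULL, no match -> dropped
  - enrollment 7 (Dave): course_id=3 -> matches Statistics
  - enrollment 8 (Sam): course_id=NULL, no match -> dropped
  - enrollment 9 (Mia): course_id=4 -> matches Biology
So 2 of 9 rows are dropped.

SQL:
SELECT a.student, b.title AS course
FROM enrollments a
INNER JOIN courses b ON a.course_id = b.id

Result:
student | course    
--------+-----------
George  | Chemistry 
Olivia  | Algorithms
Carol   | Chemistry 
Beth    | Biology   
Dana    | Algorithms
Dave    | Statistics
Mia     | Biology   


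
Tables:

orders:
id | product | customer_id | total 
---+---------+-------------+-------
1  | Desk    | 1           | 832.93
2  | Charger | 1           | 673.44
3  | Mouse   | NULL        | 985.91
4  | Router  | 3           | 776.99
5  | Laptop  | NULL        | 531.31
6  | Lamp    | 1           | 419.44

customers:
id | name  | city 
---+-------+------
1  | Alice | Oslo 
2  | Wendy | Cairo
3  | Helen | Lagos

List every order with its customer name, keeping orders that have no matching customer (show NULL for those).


LEFT JOIN keeps every row from orders (the left table); where customer_id has no match in customers, the customer columns become NULL. Walk through each order:
  - order 1 (Desk): customer_id=1 -> matches Alice
  - order 2 (Charger): customer_id=1 -> matches Alice
  - order 3 (Mouse): customer_id=NULL, no match -> kept with NULL
  - order 4 (Router): customer_id=3 -> matches Helen
  - order 5 (Laptop): customer_id=NULL, no match -> kept with NULL
  - order 6 (Lamp): customer_id=1 -> matches Alice
All 6 rows appear; 2 have NULL customer.

SQL:
SELECT a.product, b.name AS customer
FROM orders a
LEFT JOIN customers b ON a.customer_id = b.id

Result:
product | customer
--------+---------
Desk    | Alice   
Charger | Alice   
Mouse   | NULL    
Router  | Helen   
Laptop  | NULL    
Lamp    | Alice   


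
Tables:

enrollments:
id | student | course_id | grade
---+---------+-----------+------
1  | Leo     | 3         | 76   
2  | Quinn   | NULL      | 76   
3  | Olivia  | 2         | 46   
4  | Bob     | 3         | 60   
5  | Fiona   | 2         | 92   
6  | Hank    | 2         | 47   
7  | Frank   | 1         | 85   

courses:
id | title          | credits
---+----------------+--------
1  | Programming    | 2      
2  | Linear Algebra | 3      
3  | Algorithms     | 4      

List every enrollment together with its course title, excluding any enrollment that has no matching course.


INNER JOIN keeps only enrollments rows whose course_id matches an id in courses. Walk through each enrollment:
  - enrollment 1 (Leo): course_id=3 -> matches Algorithms
  - enrollment 2 (Quinn): course_id=NULL, no match -> dropped
  - enrollment 3 (Olivia): course_id=2 -> matches Linear Algebra
  - enrollment 4 (Bob): course_id=3 -> matches Algorithms
  - enrollment 5 (Fiona): course_id=2 -> matches Linear Algebra
  - enrollment 6 (Hank): course_id=2 -> matches Linear Algebra
  - enrollment 7 (Frank): course_id=1 -> matches Programming
So 1 of 7 rows is dropped.

SQL:
SELECT a.student, b.title AS course
FROM enrollments a
INNER JOIN courses b ON a.course_id = b.id

Result:
student | course        
--------+---------------
Leo     | Algorithms    
Olivia  | Linear Algebra
Bob     | Algorithms    
Fiona   | Linear Algebra
Hank    | Linear Algebra
Frank   | Programming   


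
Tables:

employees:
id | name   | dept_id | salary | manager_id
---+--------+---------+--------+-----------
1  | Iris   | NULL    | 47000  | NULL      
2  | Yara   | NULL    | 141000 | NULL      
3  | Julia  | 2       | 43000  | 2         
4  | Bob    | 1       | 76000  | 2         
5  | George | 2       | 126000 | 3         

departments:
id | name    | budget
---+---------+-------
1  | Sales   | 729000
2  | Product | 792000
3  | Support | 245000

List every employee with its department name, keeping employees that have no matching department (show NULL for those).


LEFT JOIN keeps every row from employees (the left table); where dept_id has no match in departments, the department columns become NULL. Walk through each employee:
  - employee 1 (Iris): dept_id=NULL, no match -> kept with NULL
  - employee 2 (Yara): dept_id=NULL, no match -> kept with NULL
  - employee 3 (Julia): dept_id=2 -> matches Product
  - employee 4 (Bob): dept_id=1 -> matches Sales
  - employee 5 (George): dept_id=2 -> matches Product
All 5 rows appear; 2 have NULL department.

SQL:
SELECT a.name, b.name AS department
FROM employees a
LEFT JOIN departments b ON a.dept_id = b.id

Result:
name   | department
-------+-----------
Iris   | NULL      
Yara   | NULL      
Julia  | Product   
Bob    | Sales     
George | Product   


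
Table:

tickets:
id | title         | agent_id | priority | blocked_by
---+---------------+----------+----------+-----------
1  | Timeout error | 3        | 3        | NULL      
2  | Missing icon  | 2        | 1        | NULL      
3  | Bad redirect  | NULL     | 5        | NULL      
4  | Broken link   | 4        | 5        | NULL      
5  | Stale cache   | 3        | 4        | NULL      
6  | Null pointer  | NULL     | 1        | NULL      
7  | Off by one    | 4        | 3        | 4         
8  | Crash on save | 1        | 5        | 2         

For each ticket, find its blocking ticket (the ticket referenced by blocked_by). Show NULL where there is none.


This is a self-join: tickets is joined to a second copy of itself, matching each row's blocked_by to another row's id. Use LEFT JOIN so rows with blocked_by=NULL are kept.
  - ticket 1 (Timeout error): blocked_by=NULL -> NULL
  - ticket 2 (Missing icon): blocked_by=NULL -> NULL
  - ticket 3 (Bad redirect): blocked_by=NULL -> NULL
  - ticket 4 (Broken link): blocked_by=NULL -> NULL
  - ticket 5 (Stale cache): blocked_by=NULL -> NULL
  - ticket 6 (Null pointer): blocked_by=NULL -> NULL
  - ticket 7 (Off by one): blocked_by=4 -> Broken link
  - ticket 8 (Crash on save): blocked_by=2 -> Missing icon

SQL:
SELECT a.title AS item, b.title AS blocked_by
FROM tickets a
LEFT JOIN tickets b ON a.blocked_by = b.id

Result:
item          | blocked_by  
--------------+-------------
Timeout error | NULL        
Missing icon  | NULL        
Bad redirect  | NULL        
Broken link   | NULL        
Stale cache   | NULL        
Null pointer  | NULL        
Off by one    | Broken link 
Crash on save | Missing icon


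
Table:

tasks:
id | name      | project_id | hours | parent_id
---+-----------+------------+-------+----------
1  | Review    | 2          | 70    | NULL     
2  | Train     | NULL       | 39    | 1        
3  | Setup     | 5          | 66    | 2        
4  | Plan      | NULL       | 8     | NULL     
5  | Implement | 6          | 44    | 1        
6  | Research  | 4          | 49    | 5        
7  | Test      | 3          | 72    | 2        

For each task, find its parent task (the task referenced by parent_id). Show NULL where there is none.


This is a self-join: tasks is joined to a second copy of itself, matching each row's parent_id to another row's id. Use LEFT JOIN so rows with parent_id=NULL are kept.
  - task 1 (Review): parent_id=NULL -> NULL
  - task 2 (Train): parent_id=1 -> Review
  - task 3 (Setup): parent_id=2 -> Train
  - task 4 (Plan): parent_id=NULL -> NULL
  - task 5 (Implement): parent_id=1 -> Review
  - task 6 (Research): parent_id=5 -> Implement
  - task 7 (Test): parent_id=2 -> Train

SQL:
SELECT a.name AS item, b.name AS parent
FROM tasks a
LEFT JOIN tasks b ON a.parent_id = b.id

Result:
item      | parent   
----------+----------
Review    | NULL     
Train     | Review   
Setup     | Train    
Plan      | NULL     
Implement | Review   
Research  | Implement
Test      | Train    


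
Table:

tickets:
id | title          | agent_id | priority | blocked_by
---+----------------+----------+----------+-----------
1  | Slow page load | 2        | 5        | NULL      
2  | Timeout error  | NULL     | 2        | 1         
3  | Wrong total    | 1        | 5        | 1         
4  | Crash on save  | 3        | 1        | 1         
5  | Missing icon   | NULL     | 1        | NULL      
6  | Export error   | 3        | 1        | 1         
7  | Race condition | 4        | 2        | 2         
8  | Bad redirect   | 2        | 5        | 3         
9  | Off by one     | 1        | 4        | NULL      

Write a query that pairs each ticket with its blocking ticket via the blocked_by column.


This is a self-join: tickets is joined to a second copy of itself, matching each row's blocked_by to another row's id. Use LEFT JOIN so rows with blocked_by=NULL are kept.
  - ticket 1 (Slow page load): blocked_by=NULL -> NULL
  - ticket 2 (Timeout error): blocked_by=1 -> Slow page load
  - ticket 3 (Wrong total): blocked_by=1 -> Slow page load
  - ticket 4 (Crash on save): blocked_by=1 -> Slow page load
  - ticket 5 (Missing icon): blocked_by=NULL -> NULL
  - ticket 6 (Export error): blocked_by=1 -> Slow page load
  - ticket 7 (Race condition): blocked_by=2 -> Timeout error
  - ticket 8 (Bad redirect): blocked_by=3 -> Wrong total
  - ticket 9 (Off by one): blocked_by=NULL -> NULL

SQL:
SELECT a.title AS item, b.title AS blocked_by
FROM tickets a
LEFT JOIN tickets b ON a.blocked_by = b.id

Result:
item           | blocked_by    
---------------+---------------
Slow page load | NULL          
Timeout error  | Slow page load
Wrong total    | Slow page load
Crash on save  | Slow page load
Missing icon   | NULL          
Export error   | Slow page load
Race condition | Timeout error 
Bad redirect   | Wrong total   
Off by one     | NULL          


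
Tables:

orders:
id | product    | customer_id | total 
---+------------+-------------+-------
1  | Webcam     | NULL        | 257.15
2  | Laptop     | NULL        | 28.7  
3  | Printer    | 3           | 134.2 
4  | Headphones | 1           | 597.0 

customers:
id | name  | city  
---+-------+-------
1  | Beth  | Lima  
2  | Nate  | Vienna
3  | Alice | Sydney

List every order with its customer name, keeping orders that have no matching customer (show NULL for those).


LEFT JOIN keeps every row from orders (the left table); where customer_id has no match in customers, the customer columns become NULL. Walk through each order:
  - order 1 (Webcam): customer_id=NULL, no match -> kept with NULL
  - order 2 (Laptop): customer_id=NULL, no match -> kept with NULL
  - order 3 (Printer): customer_id=3 -> matches Alice
  - order 4 (Headphones): customer_id=1 -> matches Beth
All 4 rows appear; 2 have NULL customer.

SQL:
SELECT a.product, b.name AS customer
FROM orders a
LEFT JOIN customers b ON a.customer_id = b.id

Result:
product    | customer
-----------+---------
Webcam     | NULL    
Laptop     | NULL    
Printer    | Alice   
Headphones | Beth    


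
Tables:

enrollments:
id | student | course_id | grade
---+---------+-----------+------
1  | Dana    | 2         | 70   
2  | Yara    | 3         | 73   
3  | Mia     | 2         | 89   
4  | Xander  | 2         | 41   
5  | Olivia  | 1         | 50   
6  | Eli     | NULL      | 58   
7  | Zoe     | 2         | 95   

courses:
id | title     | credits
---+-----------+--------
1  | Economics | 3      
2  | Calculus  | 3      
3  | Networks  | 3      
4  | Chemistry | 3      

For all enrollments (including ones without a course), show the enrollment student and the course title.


LEFT JOIN keeps every row from enrollments (the left table); where course_id has no match in courses, the course columns become NULL. Walk through each enrollment:
  - enrollment 1 (Dana): course_id=2 -> matches Calculus
  - enrollment 2 (Yara): course_id=3 -> matches Networks
  - enrollment 3 (Mia): course_id=2 -> matches Calculus
  - enrollment 4 (Xander): course_id=2 -> matches Calculus
  - enrollment 5 (Olivia): course_id=1 -> matches Economics
  - enrollment 6 (Eli): course_id=NULL, no match -> kept with NULL
  - enrollment 7 (Zoe): course_id=2 -> matches Calculus
All 7 rows appear; 1 has NULL course.

SQL:
SELECT a.student, b.title AS course
FROM enrollments a
LEFT JOIN courses b ON a.course_id = b.id

Result:
student | course   
--------+----------
Dana    | Calculus 
Yara    | Networks 
Mia     | Calculus 
Xander  | Calculus 
Olivia  | Economics
Eli     | NULL     
Zoe     | Calculus 


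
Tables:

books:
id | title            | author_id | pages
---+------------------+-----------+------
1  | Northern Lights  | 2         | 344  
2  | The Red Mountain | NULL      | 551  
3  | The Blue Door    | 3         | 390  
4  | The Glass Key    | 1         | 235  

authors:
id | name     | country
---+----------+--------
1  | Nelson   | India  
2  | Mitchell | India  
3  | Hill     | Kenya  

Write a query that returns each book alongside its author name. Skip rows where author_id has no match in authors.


INNER JOIN keeps only books rows whose author_id matches an id in authors. Walk through each book:
  - book 1 (Northern Lights): author_id=2 -> matches Mitchell
  - book 2 (The Red Mountain): author_id=NULL, no match -> dropped
  - book 3 (The Blue Door): author_id=3 -> matches Hill
  - book 4 (The Glass Key): author_id=1 -> matches Nelson
So 1 of 4 rows is dropped.

SQL:
SELECT a.title, b.name AS author
FROM books a
INNER JOIN authors b ON a.author_id = b.id

Result:
title           | author  
----------------+---------
Northern Lights | Mitchell
The Blue Door   | Hill    
The Glass Key   | Nelson  


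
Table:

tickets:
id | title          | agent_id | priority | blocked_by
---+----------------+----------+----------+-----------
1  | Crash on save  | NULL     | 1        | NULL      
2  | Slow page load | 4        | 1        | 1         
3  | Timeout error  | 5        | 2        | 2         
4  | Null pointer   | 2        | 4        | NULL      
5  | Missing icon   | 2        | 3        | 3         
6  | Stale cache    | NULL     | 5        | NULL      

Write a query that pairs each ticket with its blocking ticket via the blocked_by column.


This is a self-join: tickets is joined to a second copy of itself, matching each row's blocked_by to another row's id. Use LEFT JOIN so rows with blocked_by=NULL are kept.
  - ticket 1 (Crash on save): blocked_by=NULL -> NULL
  - ticket 2 (Slow page load): blocked_by=1 -> Crash on save
  - ticket 3 (Timeout error): blocked_by=2 -> Slow page load
  - ticket 4 (Null pointer): blocked_by=NULL -> NULL
  - ticket 5 (Missing icon): blocked_by=3 -> Timeout error
  - ticket 6 (Stale cache): blocked_by=NULL -> NULL

SQL:
SELECT a.title AS item, b.title AS blocked_by
FROM tickets a
LEFT JOIN tickets b ON a.blocked_by = b.id

Result:
item           | blocked_by    
---------------+---------------
Crash on save  | NULL          
Slow page load | Crash on save 
Timeout error  | Slow page load
Null pointer   | NULL          
Missing icon   | Timeout error 
Stale cache    | NULL          


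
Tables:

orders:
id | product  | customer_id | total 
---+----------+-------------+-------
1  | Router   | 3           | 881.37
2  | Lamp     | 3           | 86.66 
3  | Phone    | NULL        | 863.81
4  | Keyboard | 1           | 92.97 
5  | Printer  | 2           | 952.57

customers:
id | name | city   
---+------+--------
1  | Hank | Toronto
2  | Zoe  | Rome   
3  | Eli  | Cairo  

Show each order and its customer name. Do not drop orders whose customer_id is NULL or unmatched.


LEFT JOIN keeps every row from orders (the left table); where customer_id has no match in customers, the customer columns become NULL. Walk through each order:
  - order 1 (Router): customer_id=3 -> matches Eli
  - order 2 (Lamp): customer_id=3 -> matches Eli
  - order 3 (Phone): customer_id=NULL, no match -> kept with NULL
  - order 4 (Keyboard): customer_id=1 -> matches Hank
  - order 5 (Printer): customer_id=2 -> matches Zoe
All 5 rows appear; 1 has NULL customer.

SQL:
SELECT a.product, b.name AS customer
FROM orders a
LEFT JOIN customers b ON a.customer_id = b.id

Result:
product  | customer
---------+---------
Router   | Eli     
Lamp     | Eli     
Phone    | NULL    
Keyboard | Hank    
Printer  | Zoe     


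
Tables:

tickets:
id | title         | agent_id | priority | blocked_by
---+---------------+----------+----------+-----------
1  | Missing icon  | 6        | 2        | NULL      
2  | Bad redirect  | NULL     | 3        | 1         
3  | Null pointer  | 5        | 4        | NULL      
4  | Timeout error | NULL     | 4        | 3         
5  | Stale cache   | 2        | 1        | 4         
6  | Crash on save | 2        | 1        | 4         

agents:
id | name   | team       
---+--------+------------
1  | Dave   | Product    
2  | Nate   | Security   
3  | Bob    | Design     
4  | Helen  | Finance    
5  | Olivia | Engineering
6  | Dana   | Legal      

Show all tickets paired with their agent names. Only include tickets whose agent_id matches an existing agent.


INNER JOIN keeps only tickets rows whose agent_id matches an id in agents. Walk through each ticket:
  - ticket 1 (Missing icon): agent_id=6 -> matches Dana
  - ticket 2 (Bad redirect): agent_id=NULL, no match -> dropped
  - ticket 3 (Null pointer): agent_id=5 -> matches Olivia
  - ticket 4 (Timeout error): agent_id=NULL, no match -> dropped
  - ticket 5 (Stale cache): agent_id=2 -> matches Nate
  - ticket 6 (Crash on save): agent_id=2 -> matches Nate
So 2 of 6 rows are dropped.

SQL:
SELECT a.title, b.name AS agent
FROM tickets a
INNER JOIN agents b ON a.agent_id = b.id

Result:
title         | agent 
--------------+-------
Missing icon  | Dana  
Null pointer  | Olivia
Stale cache   | Nate  
Crash on save | Nate  


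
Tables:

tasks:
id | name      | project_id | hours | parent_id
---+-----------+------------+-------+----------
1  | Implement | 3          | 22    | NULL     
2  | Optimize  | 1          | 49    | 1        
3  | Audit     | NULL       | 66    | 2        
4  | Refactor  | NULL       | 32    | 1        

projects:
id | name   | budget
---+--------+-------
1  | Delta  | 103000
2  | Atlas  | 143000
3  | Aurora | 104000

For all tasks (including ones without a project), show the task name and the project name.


LEFT JOIN keeps every row from tasks (the left table); where project_id has no match in projects, the project columns become NULL. Walk through each task:
  - task 1 (Implement): project_id=3 -> matches Aurora
  - task 2 (Optimize): project_id=1 -> matches Delta
  - task 3 (Audit): project_id=NULL, no match -> kept with NULL
  - task 4 (Refactor): project_id=NULL, no match -> kept with NULL
All 4 rows appear; 2 have NULL project.

SQL:
SELECT a.name, b.name AS project
FROM tasks a
LEFT JOIN projects b ON a.project_id = b.id

Result:
name      | project
----------+--------
Implement | Aurora 
Optimize  | Delta  
Audit     | NULL   
Refactor  | NULL   


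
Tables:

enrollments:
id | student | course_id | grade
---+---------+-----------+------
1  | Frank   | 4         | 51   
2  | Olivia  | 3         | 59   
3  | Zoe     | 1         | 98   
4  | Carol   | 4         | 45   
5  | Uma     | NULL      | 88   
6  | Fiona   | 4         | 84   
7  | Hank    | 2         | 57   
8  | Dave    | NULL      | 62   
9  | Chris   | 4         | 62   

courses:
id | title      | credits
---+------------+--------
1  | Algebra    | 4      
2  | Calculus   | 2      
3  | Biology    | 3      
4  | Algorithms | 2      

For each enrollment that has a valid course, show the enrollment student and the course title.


INNER JOIN keeps only enrollments rows whose course_id matches an id in courses. Walk through each enrollment:
  - enrollment 1 (Frank): course_id=4 -> matches Algorithms
  - enrollment 2 (Olivia): course_id=3 -> matches Biology
  - enrollment 3 (Zoe): course_id=1 -> matches Algebra
  - enrollment 4 (Carol): course_id=4 -> matches Algorithms
  - enrollment 5 (Uma): course_id=NULL, no match -> dropped
  - enrollment 6 (Fiona): course_id=4 -> matches Algorithms
  - enrollment 7 (Hank): course_id=2 -> matches Calculus
  - enrollment 8 (Dave): course_id=NULL, no match -> dropped
  - enrollment 9 (Chris): course_id=4 -> matches Algorithms
So 2 of 9 rows are dropped.

SQL:
SELECT a.student, b.title AS course
FROM enrollments a
INNER JOIN courses b ON a.course_id = b.id

Result:
student | course    
--------+-----------
Frank   | Algorithms
Olivia  | Biology   
Zoe     | Algebra   
Carol   | Algorithms
Fiona   | Algorithms
Hank    | Calculus  
Chris   | Algorithms


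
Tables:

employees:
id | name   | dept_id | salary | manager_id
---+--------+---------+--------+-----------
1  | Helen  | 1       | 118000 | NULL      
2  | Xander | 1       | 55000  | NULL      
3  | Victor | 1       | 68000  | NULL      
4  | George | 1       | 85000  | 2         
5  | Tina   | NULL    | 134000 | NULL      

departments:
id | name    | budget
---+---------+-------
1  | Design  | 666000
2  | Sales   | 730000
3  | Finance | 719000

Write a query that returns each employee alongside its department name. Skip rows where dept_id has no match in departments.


INNER JOIN keeps only employees rows whose dept_id matches an id in departments. Walk through each employee:
  - employee 1 (Helen): dept_id=1 -> matches Design
  - employee 2 (Xander): dept_id=1 -> matches Design
  - employee 3 (Victor): dept_id=1 -> matches Design
  - employee 4 (George): dept_id=1 -> matches Design
  - employee 5 (Tina): dept_id=NULL, no match -> dropped
So 1 of 5 rows is dropped.

SQL:
SELECT a.name, b.name AS department
FROM employees a
INNER JOIN departments b ON a.dept_id = b.id

Result:
name   | department
-------+-----------
Helen  | Design    
Xander | Design    
Victor | Design    
George | Design    


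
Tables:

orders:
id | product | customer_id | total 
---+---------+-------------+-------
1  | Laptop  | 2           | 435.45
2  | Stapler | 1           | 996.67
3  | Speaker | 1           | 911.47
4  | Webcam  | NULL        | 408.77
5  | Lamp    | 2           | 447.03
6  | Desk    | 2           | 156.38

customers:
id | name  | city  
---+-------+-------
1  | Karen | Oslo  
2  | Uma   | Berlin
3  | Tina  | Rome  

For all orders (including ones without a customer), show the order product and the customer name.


LEFT JOIN keeps every row from orders (the left table); where customer_id has no match in customers, the customer columns become NULL. Walk through each order:
  - order 1 (Laptop): customer_id=2 -> matches Uma
  - order 2 (Stapler): customer_id=1 -> matches Karen
  - order 3 (Speaker): customer_id=1 -> matches Karen
  - order 4 (Webcam): customer_id=NULL, no match -> kept with NULL
  - order 5 (Lamp): customer_id=2 -> matches Uma
  - order 6 (Desk): customer_id=2 -> matches Uma
All 6 rows appear; 1 has NULL customer.

SQL:
SELECT a.product, b.name AS customer
FROM orders a
LEFT JOIN customers b ON a.customer_id = b.id

Result:
product | customer
--------+---------
Laptop  | Uma     
Stapler | Karen   
Speaker | Karen   
Webcam  | NULL    
Lamp    | Uma     
Desk    | Uma     


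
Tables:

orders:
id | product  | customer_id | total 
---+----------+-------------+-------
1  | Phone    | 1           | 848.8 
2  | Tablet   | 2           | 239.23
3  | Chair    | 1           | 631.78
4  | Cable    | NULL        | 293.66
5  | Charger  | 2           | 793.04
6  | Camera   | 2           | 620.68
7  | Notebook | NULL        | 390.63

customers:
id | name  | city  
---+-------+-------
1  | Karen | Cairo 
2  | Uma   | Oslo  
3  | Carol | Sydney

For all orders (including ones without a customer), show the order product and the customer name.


LEFT JOIN keeps every row from orders (the left table); where customer_id has no match in customers, the customer columns become NULL. Walk through each order:
  - order 1 (Phone): customer_id=1 -> matches Karen
  - order 2 (Tablet): customer_id=2 -> matches Uma
  - order 3 (Chair): customer_id=1 -> matches Karen
  - order 4 (Cable): customer_id=NULL, no match -> kept with NULL
  - order 5 (Charger): customer_id=2 -> matches Uma
  - order 6 (Camera): customer_id=2 -> matches Uma
  - order 7 (Notebook): customer_id=NULL, no match -> kept with NULL
All 7 rows appear; 2 have NULL customer.

SQL:
SELECT a.product, b.name AS customer
FROM orders a
LEFT JOIN customers b ON a.customer_id = b.id

Result:
product  | customer
---------+---------
Phone    | Karen   
Tablet   | Uma     
Chair    | Karen   
Cable    | NULL    
Charger  | Uma     
Camera   | Uma     
Notebook | NULL    


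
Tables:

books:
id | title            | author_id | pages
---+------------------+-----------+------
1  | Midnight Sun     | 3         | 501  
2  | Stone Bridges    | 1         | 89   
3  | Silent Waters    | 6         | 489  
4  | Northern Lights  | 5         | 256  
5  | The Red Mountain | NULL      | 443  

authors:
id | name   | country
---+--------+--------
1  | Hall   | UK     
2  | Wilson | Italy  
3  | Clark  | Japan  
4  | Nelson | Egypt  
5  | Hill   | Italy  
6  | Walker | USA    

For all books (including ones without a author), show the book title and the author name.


LEFT JOIN keeps every row from books (the left table); where author_id has no match in authors, the author columns become NULL. Walk through each book:
  - book 1 (Midnight Sun): author_id=3 -> matches Clark
  - book 2 (Stone Bridges): author_id=1 -> matches Hall
  - book 3 (Silent Waters): author_id=6 -> matches Walker
  - book 4 (Northern Lights): author_id=5 -> matches Hill
  - book 5 (The Red Mountain): author_id=NULL, no match -> kept with NULL
All 5 rows appear; 1 has NULL author.

SQL:
SELECT a.title, b.name AS author
FROM books a
LEFT JOIN authors b ON a.author_id = b.id

Result:
title            | author
-----------------+-------
Midnight Sun     | Clark 
Stone Bridges    | Hall  
Silent Waters    | Walker
Northern Lights  | Hill  
The Red Mountain | NULL  


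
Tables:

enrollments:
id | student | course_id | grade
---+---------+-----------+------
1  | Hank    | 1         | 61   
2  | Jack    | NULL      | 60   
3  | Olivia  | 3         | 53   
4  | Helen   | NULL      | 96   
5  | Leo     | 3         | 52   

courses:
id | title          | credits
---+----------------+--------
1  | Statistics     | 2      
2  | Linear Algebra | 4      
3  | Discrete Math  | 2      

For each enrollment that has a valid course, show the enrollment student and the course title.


INNER JOIN keeps only enrollments rows whose course_id matches an id in courses. Walk through each enrollment:
  - enrollment 1 (Hank): course_id=1 -> matches Statistics
  - enrollment 2 (Jack): course_id=NULL, no match -> dropped
  - enrollment 3 (Olivia): course_id=3 -> matches Discrete Math
  - enrollment 4 (Helen): course_id=NULL, no match -> dropped
  - enrollment 5 (Leo): course_id=3 -> matches Discrete Math
So 2 of 5 rows are dropped.

SQL:
SELECT a.student, b.title AS course
FROM enrollments a
INNER JOIN courses b ON a.course_id = b.id

Result:
student | course       
--------+--------------
Hank    | Statistics   
Olivia  | Discrete Math
Leo     | Discrete Math


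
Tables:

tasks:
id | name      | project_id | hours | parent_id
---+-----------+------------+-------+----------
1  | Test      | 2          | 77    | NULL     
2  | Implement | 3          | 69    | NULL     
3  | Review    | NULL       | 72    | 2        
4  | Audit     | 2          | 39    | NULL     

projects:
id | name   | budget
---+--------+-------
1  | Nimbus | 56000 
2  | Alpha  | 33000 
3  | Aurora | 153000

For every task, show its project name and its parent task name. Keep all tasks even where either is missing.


Two LEFT JOINs from the same base table tasks: one to projects via project_id, one to tasks itself via parent_id. Both are LEFT so every task is preserved.
Match against projects:
  - task 1 (Test): project_id=2 -> matches Alpha
  - task 2 (Implement): project_id=3 -> matches Aurora
  - task 3 (Review): project_id=NULL, no match -> kept with NULL
  - task 4 (Audit): project_id=2 -> matches Alpha
Match against tasks (self):
  - task 1 (Test): parent_id=NULL -> NULL
  - task 2 (Implement): parent_id=NULL -> NULL
  - task 3 (Review): parent_id=2 -> Implement
  - task 4 (Audit): parent_id=NULL -> NULL

SQL:
SELECT a.name, b.name AS project, c.name AS parent
FROM tasks a
LEFT JOIN projects b ON a.project_id = b.id
LEFT JOIN tasks c ON a.parent_id = c.id

Result:
name      | project | parent   
----------+---------+----------
Test      | Alpha   | NULL     
Implement | Aurora  | NULL     
Review    | NULL    | Implement
Audit     | Alpha   | NULL     


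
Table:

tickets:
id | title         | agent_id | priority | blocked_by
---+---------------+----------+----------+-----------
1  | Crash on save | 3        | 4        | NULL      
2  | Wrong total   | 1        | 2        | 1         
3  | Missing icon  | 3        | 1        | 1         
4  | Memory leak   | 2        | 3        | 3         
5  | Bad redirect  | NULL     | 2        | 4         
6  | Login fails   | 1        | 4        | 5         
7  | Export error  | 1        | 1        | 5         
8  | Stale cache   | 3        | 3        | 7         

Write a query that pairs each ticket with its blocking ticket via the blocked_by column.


This is a self-join: tickets is joined to a second copy of itself, matching each row's blocked_by to another row's id. Use LEFT JOIN so rows with blocked_by=NULL are kept.
  - ticket 1 (Crash on save): blocked_by=NULL -> NULL
  - ticket 2 (Wrong total): blocked_by=1 -> Crash on save
  - ticket 3 (Missing icon): blocked_by=1 -> Crash on save
  - ticket 4 (Memory leak): blocked_by=3 -> Missing icon
  - ticket 5 (Bad redirect): blocked_by=4 -> Memory leak
  - ticket 6 (Login fails): blocked_by=5 -> Bad redirect
  - ticket 7 (Export error): blocked_by=5 -> Bad redirect
  - ticket 8 (Stale cache): blocked_by=7 -> Export error

SQL:
SELECT a.title AS item, b.title AS blocked_by
FROM tickets a
LEFT JOIN tickets b ON a.blocked_by = b.id

Result:
item          | blocked_by   
--------------+--------------
Crash on save | NULL         
Wrong total   | Crash on save
Missing icon  | Crash on save
Memory leak   | Missing icon 
Bad redirect  | Memory leak  
Login fails   | Bad redirect 
Export error  | Bad redirect 
Stale cache   | Export error 


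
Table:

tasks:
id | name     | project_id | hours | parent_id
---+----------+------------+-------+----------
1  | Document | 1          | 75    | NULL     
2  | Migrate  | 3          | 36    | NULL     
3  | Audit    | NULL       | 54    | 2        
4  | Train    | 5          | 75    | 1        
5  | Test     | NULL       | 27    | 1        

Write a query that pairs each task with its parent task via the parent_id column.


This is a self-join: tasks is joined to a second copy of itself, matching each row's parent_id to another row's id. Use LEFT JOIN so rows with parent_id=NULL are kept.
  - task 1 (Document): parent_id=NULL -> NULL
  - task 2 (Migrate): parent_id=NULL -> NULL
  - task 3 (Audit): parent_id=2 -> Migrate
  - task 4 (Train): parent_id=1 -> Document
  - task 5 (Test): parent_id=1 -> Document

SQL:
SELECT a.name AS item, b.name AS parent
FROM tasks a
LEFT JOIN tasks b ON a.parent_id = b.id

Result:
item     | parent  
---------+---------
Document | NULL    
Migrate  | NULL    
Audit    | Migrate 
Train    | Document
Test     | Document


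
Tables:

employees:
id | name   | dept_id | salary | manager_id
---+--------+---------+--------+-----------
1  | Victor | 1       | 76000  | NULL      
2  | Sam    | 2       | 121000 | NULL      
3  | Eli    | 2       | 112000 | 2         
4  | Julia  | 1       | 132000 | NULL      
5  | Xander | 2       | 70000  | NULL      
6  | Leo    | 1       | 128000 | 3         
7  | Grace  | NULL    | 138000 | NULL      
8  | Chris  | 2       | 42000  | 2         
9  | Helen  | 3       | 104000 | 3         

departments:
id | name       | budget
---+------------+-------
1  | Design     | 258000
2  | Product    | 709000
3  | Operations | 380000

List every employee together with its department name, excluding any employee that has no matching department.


INNER JOIN keeps only employees rows whose dept_id matches an id in departments. Walk through each employee:
  - employee 1 (Victor): dept_id=1 -> matches Design
  - employee 2 (Sam): dept_id=2 -> matches Product
  - employee 3 (Eli): dept_id=2 -> matches Product
  - employee 4 (Julia): dept_id=1 -> matches Design
  - employee 5 (Xander): dept_id=2 -> matches Product
  - employee 6 (Leo): dept_id=1 -> matches Design
  - employee 7 (Grace): dept_id=NULL, no match -> dropped
  - employee 8 (Chris): dept_id=2 -> matches Product
  - employee 9 (Helen): dept_id=3 -> matches Operations
So 1 of 9 rows is dropped.

SQL:
SELECT a.name, b.name AS department
FROM employees a
INNER JOIN departments b ON a.dept_id = b.id

Result:
name   | department
-------+-----------
Victor | Design    
Sam    | Product   
Eli    | Product   
Julia  | Design    
Xander | Product   
Leo    | Design    
Chris  | Product   
Helen  | Operations


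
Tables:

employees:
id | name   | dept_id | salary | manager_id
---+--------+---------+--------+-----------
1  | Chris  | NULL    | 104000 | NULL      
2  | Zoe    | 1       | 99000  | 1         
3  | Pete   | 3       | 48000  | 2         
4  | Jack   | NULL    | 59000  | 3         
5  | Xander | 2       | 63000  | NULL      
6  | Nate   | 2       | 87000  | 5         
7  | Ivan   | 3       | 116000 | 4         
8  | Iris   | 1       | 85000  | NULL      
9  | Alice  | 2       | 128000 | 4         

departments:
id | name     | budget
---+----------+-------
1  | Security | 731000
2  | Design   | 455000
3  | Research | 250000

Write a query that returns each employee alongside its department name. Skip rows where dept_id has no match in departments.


INNER JOIN keeps only employees rows whose dept_id matches an id in departments. Walk through each employee:
  - employee 1 (Chris): dept_id=NULL, no match -> dropped
  - employee 2 (Zoe): dept_id=1 -> matches Security
  - employee 3 (Pete): dept_id=3 -> matches Research
  - employee 4 (Jack): dept_id=NULL, no match -> dropped
  - employee 5 (Xander): dept_id=2 -> matches Design
  - employee 6 (Nate): dept_id=2 -> matches Design
  - employee 7 (Ivan): dept_id=3 -> matches Research
  - employee 8 (Iris): dept_id=1 -> matches Security
  - employee 9 (Alice): dept_id=2 -> matches Design
So 2 of 9 rows are dropped.

SQL:
SELECT a.name, b.name AS department
FROM employees a
INNER JOIN departments b ON a.dept_id = b.id

Result:
name   | department
-------+-----------
Zoe    | Security  
Pete   | Research  
Xander | Design    
Nate   | Design    
Ivan   | Research  
Iris   | Security  
Alice  | Design    


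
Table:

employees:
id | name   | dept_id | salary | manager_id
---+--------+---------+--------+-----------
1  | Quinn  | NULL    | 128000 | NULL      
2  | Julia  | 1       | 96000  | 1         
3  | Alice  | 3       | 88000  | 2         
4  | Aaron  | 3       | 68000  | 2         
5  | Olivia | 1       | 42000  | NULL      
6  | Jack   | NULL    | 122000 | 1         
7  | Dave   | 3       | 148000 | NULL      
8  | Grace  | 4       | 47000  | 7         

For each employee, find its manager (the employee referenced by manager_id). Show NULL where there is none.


This is a self-join: employees is joined to a second copy of itself, matching each row's manager_id to another row's id. Use LEFT JOIN so rows with manager_id=NULL are kept.
  - employee 1 (Quinn): manager_id=NULL -> NULL
  - employee 2 (Julia): manager_id=1 -> Quinn
  - employee 3 (Alice): manager_id=2 -> Julia
  - employee 4 (Aaron): manager_id=2 -> Julia
  - employee 5 (Olivia): manager_id=NULL -> NULL
  - employee 6 (Jack): manager_id=1 -> Quinn
  - employee 7 (Dave): manager_id=NULL -> NULL
  - employee 8 (Grace): manager_id=7 -> Dave

SQL:
SELECT a.name AS item, b.name AS manager
FROM employees a
LEFT JOIN employees b ON a.manager_id = b.id

Result:
item   | manager
-------+--------
Quinn  | NULL   
Julia  | Quinn  
Alice  | Julia  
Aaron  | Julia  
Olivia | NULL   
Jack   | Quinn  
Dave   | NULL   
Grace  | Dave   


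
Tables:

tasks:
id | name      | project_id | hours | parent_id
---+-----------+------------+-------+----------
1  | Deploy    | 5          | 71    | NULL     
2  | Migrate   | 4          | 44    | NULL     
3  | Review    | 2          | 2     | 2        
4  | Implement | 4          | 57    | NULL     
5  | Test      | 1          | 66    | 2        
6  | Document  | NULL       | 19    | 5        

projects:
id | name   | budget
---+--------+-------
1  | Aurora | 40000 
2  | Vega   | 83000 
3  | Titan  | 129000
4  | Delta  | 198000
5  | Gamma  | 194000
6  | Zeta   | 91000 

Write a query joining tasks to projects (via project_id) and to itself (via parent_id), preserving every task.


Two LEFT JOINs from the same base table tasks: one to projects via project_id, one to tasks itself via parent_id. Both are LEFT so every task is preserved.
Match against projects:
  - task 1 (Deploy): project_id=5 -> matches Gamma
  - task 2 (Migrate): project_id=4 -> matches Delta
  - task 3 (Review): project_id=2 -> matches Vega
  - task 4 (Implement): project_id=4 -> matches Delta
  - task 5 (Test): project_id=1 -> matches Aurora
  - task 6 (Document): project_id=NULL, no match -> kept with NULL
Match against tasks (self):
  - task 1 (Deploy): parent_id=NULL -> NULL
  - task 2 (Migrate): parent_id=NULL -> NULL
  - task 3 (Review): parent_id=2 -> Migrate
  - task 4 (Implement): parent_id=NULL -> NULL
  - task 5 (Test): parent_id=2 -> Migrate
  - task 6 (Document): parent_id=5 -> Test

SQL:
SELECT a.name, b.name AS project, c.name AS parent
FROM tasks a
LEFT JOIN projects b ON a.project_id = b.id
LEFT JOIN tasks c ON a.parent_id = c.id

Result:
name      | project | parent 
----------+---------+--------
Deploy    | Gamma   | NULL   
Migrate   | Delta   | NULL   
Review    | Vega    | Migrate
Implement | Delta   | NULL   
Test      | Aurora  | Migrate
Document  | NULL    | Test   
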